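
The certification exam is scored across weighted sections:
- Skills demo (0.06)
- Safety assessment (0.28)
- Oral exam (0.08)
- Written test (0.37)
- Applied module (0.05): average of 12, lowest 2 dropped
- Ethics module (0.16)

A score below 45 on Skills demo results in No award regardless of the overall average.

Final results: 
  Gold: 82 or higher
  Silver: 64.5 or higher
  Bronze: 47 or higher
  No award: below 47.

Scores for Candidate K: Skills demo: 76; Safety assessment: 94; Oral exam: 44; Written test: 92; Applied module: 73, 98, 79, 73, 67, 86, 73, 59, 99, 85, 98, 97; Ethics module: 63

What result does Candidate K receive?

Gold

Applied module: drop 59, 67 → average of remaining 10 = 861/10 = 86.1
Skills demo score 76 ≥ 45: minimum met.
Weighted total:
  Skills demo 76 × 0.06 = 4.56
  Safety assessment 94 × 0.28 = 26.32
  Oral exam 44 × 0.08 = 3.52
  Written test 92 × 0.37 = 34.04
  Applied module 86.1 × 0.05 = 4.305
  Ethics module 63 × 0.16 = 10.08
Sum = 82.825
82.825 ≥ 82 → Gold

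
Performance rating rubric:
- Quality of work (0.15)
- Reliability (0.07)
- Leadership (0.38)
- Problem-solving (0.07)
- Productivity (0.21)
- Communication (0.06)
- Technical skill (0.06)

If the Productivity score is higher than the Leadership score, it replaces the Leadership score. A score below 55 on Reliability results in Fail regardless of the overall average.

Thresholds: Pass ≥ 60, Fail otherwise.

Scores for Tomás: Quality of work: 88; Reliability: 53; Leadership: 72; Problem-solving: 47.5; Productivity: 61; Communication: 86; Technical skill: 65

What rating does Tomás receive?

Productivity (61) ≤ Leadership (72), so Leadership stays at 72.
Reliability score 53 < 55: minimum not met.
Weighted total:
  Quality of work 88 × 0.15 = 13.2
  Reliability 53 × 0.07 = 3.71
  Leadership 72 × 0.38 = 27.36
  Problem-solving 47.5 × 0.07 = 3.325
  Productivity 61 × 0.21 = 12.81
  Communication 86 × 0.06 = 5.16
  Technical skill 65 × 0.06 = 3.9
Sum = 69.465
Because the Reliability minimum was not met, the result is Fail.

Fail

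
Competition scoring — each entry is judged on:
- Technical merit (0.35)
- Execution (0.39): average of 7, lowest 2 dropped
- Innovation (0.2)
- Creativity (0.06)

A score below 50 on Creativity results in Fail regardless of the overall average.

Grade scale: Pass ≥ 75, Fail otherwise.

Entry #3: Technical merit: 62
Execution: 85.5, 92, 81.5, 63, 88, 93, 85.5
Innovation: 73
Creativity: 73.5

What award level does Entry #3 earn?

Pass

Execution: drop 63, 81.5 → average of remaining 5 = 444/5 = 88.8
Creativity score 73.5 ≥ 50: minimum met.
Weighted total:
  Technical merit 62 × 0.35 = 21.7
  Execution 88.8 × 0.39 = 34.632
  Innovation 73 × 0.2 = 14.6
  Creativity 73.5 × 0.06 = 4.41
Sum = 75.342
75.342 ≥ 75 → Pass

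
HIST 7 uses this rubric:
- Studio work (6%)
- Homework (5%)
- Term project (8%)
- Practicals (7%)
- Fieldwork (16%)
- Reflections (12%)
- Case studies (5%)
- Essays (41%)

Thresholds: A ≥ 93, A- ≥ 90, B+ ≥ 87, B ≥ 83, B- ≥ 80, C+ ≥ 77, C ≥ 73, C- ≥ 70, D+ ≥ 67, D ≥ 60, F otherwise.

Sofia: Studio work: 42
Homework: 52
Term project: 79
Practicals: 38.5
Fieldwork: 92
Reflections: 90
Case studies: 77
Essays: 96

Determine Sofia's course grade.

B-

Weighted total:
  Studio work 42 × 0.06 = 2.52
  Homework 52 × 0.05 = 2.6
  Term project 79 × 0.08 = 6.32
  Practicals 38.5 × 0.07 = 2.695
  Fieldwork 92 × 0.16 = 14.72
  Reflections 90 × 0.12 = 10.8
  Case studies 77 × 0.05 = 3.85
  Essays 96 × 0.41 = 39.36
Sum = 82.865
82.865 is ≥ 80 and < 83 → B-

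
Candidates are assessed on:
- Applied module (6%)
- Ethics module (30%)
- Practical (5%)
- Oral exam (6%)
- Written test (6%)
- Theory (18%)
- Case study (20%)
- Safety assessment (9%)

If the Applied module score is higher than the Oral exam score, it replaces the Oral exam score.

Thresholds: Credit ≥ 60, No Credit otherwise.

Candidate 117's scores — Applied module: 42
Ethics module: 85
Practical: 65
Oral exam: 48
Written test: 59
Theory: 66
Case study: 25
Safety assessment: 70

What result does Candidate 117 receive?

Applied module (42) ≤ Oral exam (48), so Oral exam stays at 48.
Weighted total:
  Applied module 42 × 0.06 = 2.52
  Ethics module 85 × 0.3 = 25.5
  Practical 65 × 0.05 = 3.25
  Oral exam 48 × 0.06 = 2.88
  Written test 59 × 0.06 = 3.54
  Theory 66 × 0.18 = 11.88
  Case study 25 × 0.2 = 5
  Safety assessment 70 × 0.09 = 6.3
Sum = 60.87
60.87 ≥ 60 → Credit

Credit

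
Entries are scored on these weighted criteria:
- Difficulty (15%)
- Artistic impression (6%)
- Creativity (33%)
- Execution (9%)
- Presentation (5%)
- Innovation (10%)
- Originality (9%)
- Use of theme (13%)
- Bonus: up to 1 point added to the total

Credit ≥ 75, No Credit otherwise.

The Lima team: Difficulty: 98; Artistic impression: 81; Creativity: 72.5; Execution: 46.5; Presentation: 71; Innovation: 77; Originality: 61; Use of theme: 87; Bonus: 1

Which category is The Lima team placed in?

Credit

Weighted total:
  Difficulty 98 × 0.15 = 14.7
  Artistic impression 81 × 0.06 = 4.86
  Creativity 72.5 × 0.33 = 23.925
  Execution 46.5 × 0.09 = 4.185
  Presentation 71 × 0.05 = 3.55
  Innovation 77 × 0.1 = 7.7
  Originality 61 × 0.09 = 5.49
  Use of theme 87 × 0.13 = 11.31
Sum = 75.72
Bonus: 75.72 + 1 = 76.72
76.72 ≥ 75 → Credit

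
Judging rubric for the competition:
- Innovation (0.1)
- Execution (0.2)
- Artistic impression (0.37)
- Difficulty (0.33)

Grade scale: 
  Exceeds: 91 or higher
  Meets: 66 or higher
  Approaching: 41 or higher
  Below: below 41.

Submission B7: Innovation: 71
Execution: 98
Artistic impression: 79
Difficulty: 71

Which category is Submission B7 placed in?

Weighted total:
  Innovation 71 × 0.1 = 7.1
  Execution 98 × 0.2 = 19.6
  Artistic impression 79 × 0.37 = 29.23
  Difficulty 71 × 0.33 = 23.43
Sum = 79.36
79.36 is ≥ 66 and < 91 → Meets

Meets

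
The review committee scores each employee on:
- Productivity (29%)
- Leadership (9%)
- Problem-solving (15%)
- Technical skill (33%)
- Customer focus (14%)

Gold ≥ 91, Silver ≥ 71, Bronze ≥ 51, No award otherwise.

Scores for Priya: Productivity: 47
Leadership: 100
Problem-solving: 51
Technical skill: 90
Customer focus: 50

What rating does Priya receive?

Weighted total:
  Productivity 47 × 0.29 = 13.63
  Leadership 100 × 0.09 = 9
  Problem-solving 51 × 0.15 = 7.65
  Technical skill 90 × 0.33 = 29.7
  Customer focus 50 × 0.14 = 7
Sum = 66.98
66.98 is ≥ 51 and < 71 → Bronze

Bronze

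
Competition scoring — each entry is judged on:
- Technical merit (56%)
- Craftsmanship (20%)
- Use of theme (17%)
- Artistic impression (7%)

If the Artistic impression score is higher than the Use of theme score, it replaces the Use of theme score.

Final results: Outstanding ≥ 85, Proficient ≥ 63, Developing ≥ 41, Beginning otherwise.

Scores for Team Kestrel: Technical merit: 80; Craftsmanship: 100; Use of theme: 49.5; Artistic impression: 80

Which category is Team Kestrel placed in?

Proficient

Artistic impression (80) > Use of theme (49.5), so Use of theme counts as 80.
Weighted total:
  Technical merit 80 × 0.56 = 44.8
  Craftsmanship 100 × 0.2 = 20
  Use of theme 80 × 0.17 = 13.6
  Artistic impression 80 × 0.07 = 5.6
Sum = 84
84 is ≥ 63 and < 85 → Proficient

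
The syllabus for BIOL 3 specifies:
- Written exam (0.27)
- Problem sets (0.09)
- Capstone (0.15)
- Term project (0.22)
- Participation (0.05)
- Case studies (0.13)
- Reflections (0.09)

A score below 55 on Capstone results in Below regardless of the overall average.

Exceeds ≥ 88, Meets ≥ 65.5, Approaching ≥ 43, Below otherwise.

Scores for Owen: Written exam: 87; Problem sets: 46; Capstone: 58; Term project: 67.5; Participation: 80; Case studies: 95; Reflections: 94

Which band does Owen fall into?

Capstone score 58 ≥ 55: minimum met.
Weighted total:
  Written exam 87 × 0.27 = 23.49
  Problem sets 46 × 0.09 = 4.14
  Capstone 58 × 0.15 = 8.7
  Term project 67.5 × 0.22 = 14.85
  Participation 80 × 0.05 = 4
  Case studies 95 × 0.13 = 12.35
  Reflections 94 × 0.09 = 8.46
Sum = 75.99
75.99 is ≥ 65.5 and < 88 → Meets

Meets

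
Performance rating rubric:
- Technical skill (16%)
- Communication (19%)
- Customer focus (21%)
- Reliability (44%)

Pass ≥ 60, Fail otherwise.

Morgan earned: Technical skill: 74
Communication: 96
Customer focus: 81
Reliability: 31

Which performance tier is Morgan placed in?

Pass

Weighted total:
  Technical skill 74 × 0.16 = 11.84
  Communication 96 × 0.19 = 18.24
  Customer focus 81 × 0.21 = 17.01
  Reliability 31 × 0.44 = 13.64
Sum = 60.73
60.73 ≥ 60 → Pass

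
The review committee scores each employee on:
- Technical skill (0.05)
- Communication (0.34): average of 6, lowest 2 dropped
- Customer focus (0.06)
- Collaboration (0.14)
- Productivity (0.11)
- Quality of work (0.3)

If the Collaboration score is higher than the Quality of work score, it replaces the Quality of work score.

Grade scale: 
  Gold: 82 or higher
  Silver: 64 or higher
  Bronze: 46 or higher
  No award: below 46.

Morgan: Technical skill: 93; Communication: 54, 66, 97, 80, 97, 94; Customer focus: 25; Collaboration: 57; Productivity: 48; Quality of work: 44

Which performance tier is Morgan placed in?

Communication: drop 54, 66 → average of remaining 4 = 368/4 = 92
Collaboration (57) > Quality of work (44), so Quality of work counts as 57.
Weighted total:
  Technical skill 93 × 0.05 = 4.65
  Communication 92 × 0.34 = 31.28
  Customer focus 25 × 0.06 = 1.5
  Collaboration 57 × 0.14 = 7.98
  Productivity 48 × 0.11 = 5.28
  Quality of work 57 × 0.3 = 17.1
Sum = 67.79
67.79 is ≥ 64 and < 82 → Silver

Silver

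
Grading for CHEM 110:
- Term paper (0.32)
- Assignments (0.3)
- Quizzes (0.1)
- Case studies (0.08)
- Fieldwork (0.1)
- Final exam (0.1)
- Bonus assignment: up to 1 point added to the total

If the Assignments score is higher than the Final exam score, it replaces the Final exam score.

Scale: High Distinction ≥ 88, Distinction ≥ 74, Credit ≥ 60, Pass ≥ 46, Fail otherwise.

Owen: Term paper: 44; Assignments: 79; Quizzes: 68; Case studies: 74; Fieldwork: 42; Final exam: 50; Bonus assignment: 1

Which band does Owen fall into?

Credit

Assignments (79) > Final exam (50), so Final exam counts as 79.
Weighted total:
  Term paper 44 × 0.32 = 14.08
  Assignments 79 × 0.3 = 23.7
  Quizzes 68 × 0.1 = 6.8
  Case studies 74 × 0.08 = 5.92
  Fieldwork 42 × 0.1 = 4.2
  Final exam 79 × 0.1 = 7.9
Sum = 62.6
Bonus assignment: 62.6 + 1 = 63.6
63.6 is ≥ 60 and < 74 → Credit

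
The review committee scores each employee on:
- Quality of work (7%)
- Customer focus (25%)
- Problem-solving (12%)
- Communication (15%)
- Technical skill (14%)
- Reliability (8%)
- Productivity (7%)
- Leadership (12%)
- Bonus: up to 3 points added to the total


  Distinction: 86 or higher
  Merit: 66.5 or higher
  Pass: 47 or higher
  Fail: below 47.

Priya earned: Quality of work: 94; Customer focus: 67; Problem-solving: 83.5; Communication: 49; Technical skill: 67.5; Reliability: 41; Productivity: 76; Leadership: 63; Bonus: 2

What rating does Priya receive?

Merit

Weighted total:
  Quality of work 94 × 0.07 = 6.58
  Customer focus 67 × 0.25 = 16.75
  Problem-solving 83.5 × 0.12 = 10.02
  Communication 49 × 0.15 = 7.35
  Technical skill 67.5 × 0.14 = 9.45
  Reliability 41 × 0.08 = 3.28
  Productivity 76 × 0.07 = 5.32
  Leadership 63 × 0.12 = 7.56
Sum = 66.31
Bonus: 66.31 + 2 = 68.31
68.31 is ≥ 66.5 and < 86 → Merit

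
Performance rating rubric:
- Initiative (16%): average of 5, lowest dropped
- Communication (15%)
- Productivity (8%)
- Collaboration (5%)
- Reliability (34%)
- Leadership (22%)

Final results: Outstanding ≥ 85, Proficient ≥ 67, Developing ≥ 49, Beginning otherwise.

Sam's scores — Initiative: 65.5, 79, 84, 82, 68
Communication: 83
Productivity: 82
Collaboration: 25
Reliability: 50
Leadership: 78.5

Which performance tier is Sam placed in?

Initiative: drop 65.5 → average of remaining 4 = 313/4 = 78.25
Weighted total:
  Initiative 78.25 × 0.16 = 12.52
  Communication 83 × 0.15 = 12.45
  Productivity 82 × 0.08 = 6.56
  Collaboration 25 × 0.05 = 1.25
  Reliability 50 × 0.34 = 17
  Leadership 78.5 × 0.22 = 17.27
Sum = 67.05
67.05 is ≥ 67 and < 85 → Proficient

Proficient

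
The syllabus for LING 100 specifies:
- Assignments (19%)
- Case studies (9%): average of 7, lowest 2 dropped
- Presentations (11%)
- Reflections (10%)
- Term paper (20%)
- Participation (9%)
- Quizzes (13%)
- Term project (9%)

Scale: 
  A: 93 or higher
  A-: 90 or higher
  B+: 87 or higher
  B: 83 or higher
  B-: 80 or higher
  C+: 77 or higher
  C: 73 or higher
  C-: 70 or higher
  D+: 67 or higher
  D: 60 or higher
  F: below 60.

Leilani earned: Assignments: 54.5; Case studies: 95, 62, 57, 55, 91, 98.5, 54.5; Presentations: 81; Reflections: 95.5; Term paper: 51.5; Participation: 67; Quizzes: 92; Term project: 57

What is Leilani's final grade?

D+

Case studies: drop 54.5, 55 → average of remaining 5 = 403.5/5 = 80.7
Weighted total:
  Assignments 54.5 × 0.19 = 10.355
  Case studies 80.7 × 0.09 = 7.263
  Presentations 81 × 0.11 = 8.91
  Reflections 95.5 × 0.1 = 9.55
  Term paper 51.5 × 0.2 = 10.3
  Participation 67 × 0.09 = 6.03
  Quizzes 92 × 0.13 = 11.96
  Term project 57 × 0.09 = 5.13
Sum = 69.498
69.498 is ≥ 67 and < 70 → D+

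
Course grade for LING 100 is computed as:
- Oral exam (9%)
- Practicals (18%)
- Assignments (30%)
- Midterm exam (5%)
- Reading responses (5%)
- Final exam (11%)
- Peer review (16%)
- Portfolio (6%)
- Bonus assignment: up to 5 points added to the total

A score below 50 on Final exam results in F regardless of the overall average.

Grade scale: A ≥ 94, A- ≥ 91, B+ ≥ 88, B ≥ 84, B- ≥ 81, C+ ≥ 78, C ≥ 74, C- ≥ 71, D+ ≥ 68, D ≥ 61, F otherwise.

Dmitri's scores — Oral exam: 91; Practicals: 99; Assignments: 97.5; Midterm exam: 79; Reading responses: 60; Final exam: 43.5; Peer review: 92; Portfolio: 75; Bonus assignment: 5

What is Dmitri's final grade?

Final exam score 43.5 < 50: minimum not met.
Weighted total:
  Oral exam 91 × 0.09 = 8.19
  Practicals 99 × 0.18 = 17.82
  Assignments 97.5 × 0.3 = 29.25
  Midterm exam 79 × 0.05 = 3.95
  Reading responses 60 × 0.05 = 3
  Final exam 43.5 × 0.11 = 4.785
  Peer review 92 × 0.16 = 14.72
  Portfolio 75 × 0.06 = 4.5
Sum = 86.215
Bonus assignment: 86.215 + 5 = 91.215
Because the Final exam minimum was not met, the result is F.

F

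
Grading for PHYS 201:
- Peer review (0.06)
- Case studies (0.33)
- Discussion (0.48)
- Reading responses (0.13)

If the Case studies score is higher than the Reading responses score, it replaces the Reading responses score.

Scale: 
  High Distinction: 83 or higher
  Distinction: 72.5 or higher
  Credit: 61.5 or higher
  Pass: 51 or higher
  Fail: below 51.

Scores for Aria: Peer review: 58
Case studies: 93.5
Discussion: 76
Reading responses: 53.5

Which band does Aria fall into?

Case studies (93.5) > Reading responses (53.5), so Reading responses counts as 93.5.
Weighted total:
  Peer review 58 × 0.06 = 3.48
  Case studies 93.5 × 0.33 = 30.855
  Discussion 76 × 0.48 = 36.48
  Reading responses 93.5 × 0.13 = 12.155
Sum = 82.97
82.97 is ≥ 72.5 and < 83 → Distinction

Distinction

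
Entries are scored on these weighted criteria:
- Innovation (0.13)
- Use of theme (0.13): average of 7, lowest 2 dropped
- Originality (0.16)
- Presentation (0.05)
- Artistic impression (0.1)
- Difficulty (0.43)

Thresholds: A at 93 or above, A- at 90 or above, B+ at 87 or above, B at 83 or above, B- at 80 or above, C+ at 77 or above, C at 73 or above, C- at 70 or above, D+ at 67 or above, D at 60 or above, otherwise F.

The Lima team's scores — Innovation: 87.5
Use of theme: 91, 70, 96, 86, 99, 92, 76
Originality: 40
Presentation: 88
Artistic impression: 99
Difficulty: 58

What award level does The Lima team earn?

Use of theme: drop 70, 76 → average of remaining 5 = 464/5 = 92.8
Weighted total:
  Innovation 87.5 × 0.13 = 11.375
  Use of theme 92.8 × 0.13 = 12.064
  Originality 40 × 0.16 = 6.4
  Presentation 88 × 0.05 = 4.4
  Artistic impression 99 × 0.1 = 9.9
  Difficulty 58 × 0.43 = 24.94
Sum = 69.079
69.079 is ≥ 67 and < 70 → D+

D+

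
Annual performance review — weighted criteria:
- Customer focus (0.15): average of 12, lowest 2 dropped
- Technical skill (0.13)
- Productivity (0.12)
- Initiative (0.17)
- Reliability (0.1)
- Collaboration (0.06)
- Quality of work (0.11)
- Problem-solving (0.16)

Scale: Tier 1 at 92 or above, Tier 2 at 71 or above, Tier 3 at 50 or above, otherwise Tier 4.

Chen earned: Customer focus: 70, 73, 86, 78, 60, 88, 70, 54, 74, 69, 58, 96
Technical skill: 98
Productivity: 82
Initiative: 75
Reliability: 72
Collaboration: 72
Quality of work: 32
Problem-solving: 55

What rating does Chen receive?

Tier 3

Customer focus: drop 54, 58 → average of remaining 10 = 764/10 = 76.4
Weighted total:
  Customer focus 76.4 × 0.15 = 11.46
  Technical skill 98 × 0.13 = 12.74
  Productivity 82 × 0.12 = 9.84
  Initiative 75 × 0.17 = 12.75
  Reliability 72 × 0.1 = 7.2
  Collaboration 72 × 0.06 = 4.32
  Quality of work 32 × 0.11 = 3.52
  Problem-solving 55 × 0.16 = 8.8
Sum = 70.63
70.63 is ≥ 50 and < 71 → Tier 3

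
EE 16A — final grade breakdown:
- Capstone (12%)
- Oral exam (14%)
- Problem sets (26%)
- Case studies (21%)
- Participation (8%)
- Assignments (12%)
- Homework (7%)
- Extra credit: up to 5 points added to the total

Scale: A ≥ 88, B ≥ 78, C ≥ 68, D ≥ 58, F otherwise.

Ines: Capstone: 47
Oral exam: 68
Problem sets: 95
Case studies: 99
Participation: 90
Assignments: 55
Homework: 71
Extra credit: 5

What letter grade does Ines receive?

B

Weighted total:
  Capstone 47 × 0.12 = 5.64
  Oral exam 68 × 0.14 = 9.52
  Problem sets 95 × 0.26 = 24.7
  Case studies 99 × 0.21 = 20.79
  Participation 90 × 0.08 = 7.2
  Assignments 55 × 0.12 = 6.6
  Homework 71 × 0.07 = 4.97
Sum = 79.42
Extra credit: 79.42 + 5 = 84.42
84.42 is ≥ 78 and < 88 → B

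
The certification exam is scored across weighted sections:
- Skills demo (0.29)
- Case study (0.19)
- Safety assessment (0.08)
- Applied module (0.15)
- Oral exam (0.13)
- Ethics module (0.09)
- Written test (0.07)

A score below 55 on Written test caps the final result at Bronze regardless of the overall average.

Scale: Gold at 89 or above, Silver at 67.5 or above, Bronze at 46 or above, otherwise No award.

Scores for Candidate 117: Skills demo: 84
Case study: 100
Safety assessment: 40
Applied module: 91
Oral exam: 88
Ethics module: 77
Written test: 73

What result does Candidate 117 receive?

Written test score 73 ≥ 55: minimum met.
Weighted total:
  Skills demo 84 × 0.29 = 24.36
  Case study 100 × 0.19 = 19
  Safety assessment 40 × 0.08 = 3.2
  Applied module 91 × 0.15 = 13.65
  Oral exam 88 × 0.13 = 11.44
  Ethics module 77 × 0.09 = 6.93
  Written test 73 × 0.07 = 5.11
Sum = 83.69
83.69 is ≥ 67.5 and < 89 → Silver

Silver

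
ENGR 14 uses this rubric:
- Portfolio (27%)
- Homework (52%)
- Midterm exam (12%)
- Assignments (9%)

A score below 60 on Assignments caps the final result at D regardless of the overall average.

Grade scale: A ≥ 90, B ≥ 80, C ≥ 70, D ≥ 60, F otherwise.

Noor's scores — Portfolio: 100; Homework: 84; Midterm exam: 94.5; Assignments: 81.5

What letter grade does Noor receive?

B

Assignments score 81.5 ≥ 60: minimum met.
Weighted total:
  Portfolio 100 × 0.27 = 27
  Homework 84 × 0.52 = 43.68
  Midterm exam 94.5 × 0.12 = 11.34
  Assignments 81.5 × 0.09 = 7.335
Sum = 89.355
89.355 is ≥ 80 and < 90 → B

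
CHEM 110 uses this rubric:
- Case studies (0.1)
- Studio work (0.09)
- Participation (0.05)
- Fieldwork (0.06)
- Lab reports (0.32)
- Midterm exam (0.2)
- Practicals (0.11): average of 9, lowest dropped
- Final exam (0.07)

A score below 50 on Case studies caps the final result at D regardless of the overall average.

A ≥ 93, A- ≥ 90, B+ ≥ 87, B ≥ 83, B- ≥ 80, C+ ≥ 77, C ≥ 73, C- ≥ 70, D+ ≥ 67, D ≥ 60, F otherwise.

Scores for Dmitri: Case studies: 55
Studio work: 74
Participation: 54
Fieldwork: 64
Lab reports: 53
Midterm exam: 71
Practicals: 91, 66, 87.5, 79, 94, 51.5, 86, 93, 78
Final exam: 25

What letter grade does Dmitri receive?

Practicals: drop 51.5 → average of remaining 8 = 674.5/8 = 84.3125
Case studies score 55 ≥ 50: minimum met.
Weighted total:
  Case studies 55 × 0.1 = 5.5
  Studio work 74 × 0.09 = 6.66
  Participation 54 × 0.05 = 2.7
  Fieldwork 64 × 0.06 = 3.84
  Lab reports 53 × 0.32 = 16.96
  Midterm exam 71 × 0.2 = 14.2
  Practicals 84.3125 × 0.11 = 9.274375
  Final exam 25 × 0.07 = 1.75
Sum = 60.884375
60.884375 is ≥ 60 and < 67 → D

D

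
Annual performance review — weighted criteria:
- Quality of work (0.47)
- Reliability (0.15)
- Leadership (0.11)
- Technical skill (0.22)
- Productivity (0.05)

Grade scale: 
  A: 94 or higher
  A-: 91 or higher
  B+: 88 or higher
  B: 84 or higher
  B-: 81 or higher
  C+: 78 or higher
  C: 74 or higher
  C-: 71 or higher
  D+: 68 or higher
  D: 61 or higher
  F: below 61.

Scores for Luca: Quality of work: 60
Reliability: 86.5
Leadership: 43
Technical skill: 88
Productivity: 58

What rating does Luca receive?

Weighted total:
  Quality of work 60 × 0.47 = 28.2
  Reliability 86.5 × 0.15 = 12.975
  Leadership 43 × 0.11 = 4.73
  Technical skill 88 × 0.22 = 19.36
  Productivity 58 × 0.05 = 2.9
Sum = 68.165
68.165 is ≥ 68 and < 71 → D+

D+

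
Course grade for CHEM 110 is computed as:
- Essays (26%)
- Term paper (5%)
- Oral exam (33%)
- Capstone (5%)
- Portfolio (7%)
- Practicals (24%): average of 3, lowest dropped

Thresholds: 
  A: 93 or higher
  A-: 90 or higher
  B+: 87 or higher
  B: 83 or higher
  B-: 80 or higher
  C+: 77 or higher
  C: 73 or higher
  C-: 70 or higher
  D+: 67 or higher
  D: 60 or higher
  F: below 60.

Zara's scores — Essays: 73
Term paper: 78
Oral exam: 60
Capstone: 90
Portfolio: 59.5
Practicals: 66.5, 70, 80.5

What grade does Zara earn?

Practicals: drop 66.5 → average of remaining 2 = 150.5/2 = 75.25
Weighted total:
  Essays 73 × 0.26 = 18.98
  Term paper 78 × 0.05 = 3.9
  Oral exam 60 × 0.33 = 19.8
  Capstone 90 × 0.05 = 4.5
  Portfolio 59.5 × 0.07 = 4.165
  Practicals 75.25 × 0.24 = 18.06
Sum = 69.405
69.405 is ≥ 67 and < 70 → D+

D+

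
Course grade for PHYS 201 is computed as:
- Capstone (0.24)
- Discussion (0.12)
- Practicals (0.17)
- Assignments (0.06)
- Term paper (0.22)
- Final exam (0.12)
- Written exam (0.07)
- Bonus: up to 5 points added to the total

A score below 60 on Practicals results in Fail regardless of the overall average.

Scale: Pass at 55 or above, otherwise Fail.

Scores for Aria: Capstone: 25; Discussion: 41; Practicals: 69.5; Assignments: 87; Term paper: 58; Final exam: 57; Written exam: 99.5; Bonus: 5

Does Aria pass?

Practicals score 69.5 ≥ 60: minimum met.
Weighted total:
  Capstone 25 × 0.24 = 6
  Discussion 41 × 0.12 = 4.92
  Practicals 69.5 × 0.17 = 11.815
  Assignments 87 × 0.06 = 5.22
  Term paper 58 × 0.22 = 12.76
  Final exam 57 × 0.12 = 6.84
  Written exam 99.5 × 0.07 = 6.965
Sum = 54.52
Bonus: 54.52 + 5 = 59.52
59.52 ≥ 55 → Pass

Pass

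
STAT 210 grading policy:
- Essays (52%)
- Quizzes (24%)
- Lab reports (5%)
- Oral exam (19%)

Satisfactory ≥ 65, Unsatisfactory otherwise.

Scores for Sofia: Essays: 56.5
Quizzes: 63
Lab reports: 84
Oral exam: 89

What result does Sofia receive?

Satisfactory

Weighted total:
  Essays 56.5 × 0.52 = 29.38
  Quizzes 63 × 0.24 = 15.12
  Lab reports 84 × 0.05 = 4.2
  Oral exam 89 × 0.19 = 16.91
Sum = 65.61
65.61 ≥ 65 → Satisfactory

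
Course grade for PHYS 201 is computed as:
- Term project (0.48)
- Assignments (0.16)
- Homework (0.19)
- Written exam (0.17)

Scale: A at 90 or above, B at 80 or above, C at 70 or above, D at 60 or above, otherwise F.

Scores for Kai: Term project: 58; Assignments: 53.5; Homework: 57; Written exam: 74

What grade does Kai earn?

Weighted total:
  Term project 58 × 0.48 = 27.84
  Assignments 53.5 × 0.16 = 8.56
  Homework 57 × 0.19 = 10.83
  Written exam 74 × 0.17 = 12.58
Sum = 59.81
59.81 < 60 → F

F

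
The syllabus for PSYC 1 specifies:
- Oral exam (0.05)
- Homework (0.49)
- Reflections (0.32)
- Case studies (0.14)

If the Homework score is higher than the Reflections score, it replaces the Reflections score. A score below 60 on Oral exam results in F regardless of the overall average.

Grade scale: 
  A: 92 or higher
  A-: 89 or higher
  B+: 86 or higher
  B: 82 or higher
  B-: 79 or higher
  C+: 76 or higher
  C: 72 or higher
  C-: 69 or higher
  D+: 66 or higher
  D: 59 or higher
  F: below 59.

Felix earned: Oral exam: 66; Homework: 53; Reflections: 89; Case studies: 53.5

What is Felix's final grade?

D

Homework (53) ≤ Reflections (89), so Reflections stays at 89.
Oral exam score 66 ≥ 60: minimum met.
Weighted total:
  Oral exam 66 × 0.05 = 3.3
  Homework 53 × 0.49 = 25.97
  Reflections 89 × 0.32 = 28.48
  Case studies 53.5 × 0.14 = 7.49
Sum = 65.24
65.24 is ≥ 59 and < 66 → D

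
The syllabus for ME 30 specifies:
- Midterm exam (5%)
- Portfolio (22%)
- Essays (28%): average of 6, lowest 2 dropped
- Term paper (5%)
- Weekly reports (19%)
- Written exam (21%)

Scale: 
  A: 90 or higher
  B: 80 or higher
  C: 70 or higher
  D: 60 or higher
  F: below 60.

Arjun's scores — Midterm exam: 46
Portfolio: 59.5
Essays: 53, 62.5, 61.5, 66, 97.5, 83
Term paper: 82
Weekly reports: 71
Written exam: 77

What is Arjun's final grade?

C

Essays: drop 53, 61.5 → average of remaining 4 = 309/4 = 77.25
Weighted total:
  Midterm exam 46 × 0.05 = 2.3
  Portfolio 59.5 × 0.22 = 13.09
  Essays 77.25 × 0.28 = 21.63
  Term paper 82 × 0.05 = 4.1
  Weekly reports 71 × 0.19 = 13.49
  Written exam 77 × 0.21 = 16.17
Sum = 70.78
70.78 is ≥ 70 and < 80 → C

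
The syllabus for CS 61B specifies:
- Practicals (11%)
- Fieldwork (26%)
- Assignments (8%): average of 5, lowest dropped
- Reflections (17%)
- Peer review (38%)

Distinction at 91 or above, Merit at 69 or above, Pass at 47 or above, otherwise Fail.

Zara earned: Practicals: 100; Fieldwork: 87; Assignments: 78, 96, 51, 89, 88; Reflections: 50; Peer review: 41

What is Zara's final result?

Pass

Assignments: drop 51 → average of remaining 4 = 351/4 = 87.75
Weighted total:
  Practicals 100 × 0.11 = 11
  Fieldwork 87 × 0.26 = 22.62
  Assignments 87.75 × 0.08 = 7.02
  Reflections 50 × 0.17 = 8.5
  Peer review 41 × 0.38 = 15.58
Sum = 64.72
64.72 is ≥ 47 and < 69 → Pass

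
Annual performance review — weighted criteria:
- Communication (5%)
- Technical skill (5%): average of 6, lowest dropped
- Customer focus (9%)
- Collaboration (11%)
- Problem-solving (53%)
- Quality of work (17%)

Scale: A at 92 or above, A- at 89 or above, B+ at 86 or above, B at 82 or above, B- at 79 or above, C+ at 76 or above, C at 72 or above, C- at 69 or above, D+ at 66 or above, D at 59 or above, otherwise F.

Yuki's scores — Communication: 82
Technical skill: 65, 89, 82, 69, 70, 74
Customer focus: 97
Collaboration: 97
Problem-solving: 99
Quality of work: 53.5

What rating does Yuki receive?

B+

Technical skill: drop 65 → average of remaining 5 = 384/5 = 76.8
Weighted total:
  Communication 82 × 0.05 = 4.1
  Technical skill 76.8 × 0.05 = 3.84
  Customer focus 97 × 0.09 = 8.73
  Collaboration 97 × 0.11 = 10.67
  Problem-solving 99 × 0.53 = 52.47
  Quality of work 53.5 × 0.17 = 9.095
Sum = 88.905
88.905 is ≥ 86 and < 89 → B+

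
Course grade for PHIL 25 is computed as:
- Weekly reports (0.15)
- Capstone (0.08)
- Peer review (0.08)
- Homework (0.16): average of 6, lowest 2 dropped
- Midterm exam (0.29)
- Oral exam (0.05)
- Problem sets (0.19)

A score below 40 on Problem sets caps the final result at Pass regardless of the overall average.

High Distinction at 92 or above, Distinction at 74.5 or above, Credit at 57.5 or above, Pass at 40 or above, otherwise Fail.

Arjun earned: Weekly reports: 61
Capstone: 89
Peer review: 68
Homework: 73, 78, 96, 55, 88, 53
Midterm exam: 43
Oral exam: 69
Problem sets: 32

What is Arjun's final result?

Homework: drop 53, 55 → average of remaining 4 = 335/4 = 83.75
Problem sets score 32 < 40: minimum not met.
Weighted total:
  Weekly reports 61 × 0.15 = 9.15
  Capstone 89 × 0.08 = 7.12
  Peer review 68 × 0.08 = 5.44
  Homework 83.75 × 0.16 = 13.4
  Midterm exam 43 × 0.29 = 12.47
  Oral exam 69 × 0.05 = 3.45
  Problem sets 32 × 0.19 = 6.08
Sum = 57.11
57.11 would be Pass; cap at Pass applies → Pass.

Pass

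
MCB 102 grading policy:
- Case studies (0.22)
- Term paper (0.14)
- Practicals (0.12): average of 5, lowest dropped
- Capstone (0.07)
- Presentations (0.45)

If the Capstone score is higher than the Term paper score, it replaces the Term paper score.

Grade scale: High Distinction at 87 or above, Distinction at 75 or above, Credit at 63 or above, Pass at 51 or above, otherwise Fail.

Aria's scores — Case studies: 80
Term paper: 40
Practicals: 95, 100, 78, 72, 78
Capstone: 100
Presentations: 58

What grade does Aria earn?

Distinction

Practicals: drop 72 → average of remaining 4 = 351/4 = 87.75
Capstone (100) > Term paper (40), so Term paper counts as 100.
Weighted total:
  Case studies 80 × 0.22 = 17.6
  Term paper 100 × 0.14 = 14
  Practicals 87.75 × 0.12 = 10.53
  Capstone 100 × 0.07 = 7
  Presentations 58 × 0.45 = 26.1
Sum = 75.23
75.23 is ≥ 75 and < 87 → Distinction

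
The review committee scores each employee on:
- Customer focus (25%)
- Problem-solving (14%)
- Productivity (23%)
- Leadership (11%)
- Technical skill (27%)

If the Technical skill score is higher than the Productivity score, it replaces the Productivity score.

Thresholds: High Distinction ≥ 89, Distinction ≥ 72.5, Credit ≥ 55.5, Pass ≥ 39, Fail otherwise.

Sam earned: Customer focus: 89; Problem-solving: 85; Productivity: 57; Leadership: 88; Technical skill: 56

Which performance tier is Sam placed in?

Credit

Technical skill (56) ≤ Productivity (57), so Productivity stays at 57.
Weighted total:
  Customer focus 89 × 0.25 = 22.25
  Problem-solving 85 × 0.14 = 11.9
  Productivity 57 × 0.23 = 13.11
  Leadership 88 × 0.11 = 9.68
  Technical skill 56 × 0.27 = 15.12
Sum = 72.06
72.06 is ≥ 55.5 and < 72.5 → Credit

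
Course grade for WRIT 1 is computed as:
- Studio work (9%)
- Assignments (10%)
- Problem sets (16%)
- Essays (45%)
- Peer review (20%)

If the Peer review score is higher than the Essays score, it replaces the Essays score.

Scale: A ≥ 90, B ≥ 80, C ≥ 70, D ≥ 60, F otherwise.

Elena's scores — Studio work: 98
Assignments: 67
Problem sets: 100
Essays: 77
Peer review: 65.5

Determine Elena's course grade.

Peer review (65.5) ≤ Essays (77), so Essays stays at 77.
Weighted total:
  Studio work 98 × 0.09 = 8.82
  Assignments 67 × 0.1 = 6.7
  Problem sets 100 × 0.16 = 16
  Essays 77 × 0.45 = 34.65
  Peer review 65.5 × 0.2 = 13.1
Sum = 79.27
79.27 is ≥ 70 and < 80 → C

C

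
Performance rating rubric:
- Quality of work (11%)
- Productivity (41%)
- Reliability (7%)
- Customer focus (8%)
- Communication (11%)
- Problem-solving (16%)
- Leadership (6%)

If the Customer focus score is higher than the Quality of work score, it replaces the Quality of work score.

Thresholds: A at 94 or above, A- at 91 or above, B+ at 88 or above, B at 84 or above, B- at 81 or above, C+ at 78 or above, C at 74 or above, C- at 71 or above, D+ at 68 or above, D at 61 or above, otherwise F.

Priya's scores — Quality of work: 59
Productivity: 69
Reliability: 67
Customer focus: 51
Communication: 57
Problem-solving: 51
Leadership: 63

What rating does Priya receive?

Customer focus (51) ≤ Quality of work (59), so Quality of work stays at 59.
Weighted total:
  Quality of work 59 × 0.11 = 6.49
  Productivity 69 × 0.41 = 28.29
  Reliability 67 × 0.07 = 4.69
  Customer focus 51 × 0.08 = 4.08
  Communication 57 × 0.11 = 6.27
  Problem-solving 51 × 0.16 = 8.16
  Leadership 63 × 0.06 = 3.78
Sum = 61.76
61.76 is ≥ 61 and < 68 → D

D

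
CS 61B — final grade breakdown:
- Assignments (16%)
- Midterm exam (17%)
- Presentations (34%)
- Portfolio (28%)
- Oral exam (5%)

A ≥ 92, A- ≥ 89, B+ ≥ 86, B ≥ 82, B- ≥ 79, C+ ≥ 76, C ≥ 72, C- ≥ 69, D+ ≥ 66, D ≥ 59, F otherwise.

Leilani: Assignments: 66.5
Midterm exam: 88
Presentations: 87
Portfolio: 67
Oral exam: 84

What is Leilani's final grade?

Weighted total:
  Assignments 66.5 × 0.16 = 10.64
  Midterm exam 88 × 0.17 = 14.96
  Presentations 87 × 0.34 = 29.58
  Portfolio 67 × 0.28 = 18.76
  Oral exam 84 × 0.05 = 4.2
Sum = 78.14
78.14 is ≥ 76 and < 79 → C+

C+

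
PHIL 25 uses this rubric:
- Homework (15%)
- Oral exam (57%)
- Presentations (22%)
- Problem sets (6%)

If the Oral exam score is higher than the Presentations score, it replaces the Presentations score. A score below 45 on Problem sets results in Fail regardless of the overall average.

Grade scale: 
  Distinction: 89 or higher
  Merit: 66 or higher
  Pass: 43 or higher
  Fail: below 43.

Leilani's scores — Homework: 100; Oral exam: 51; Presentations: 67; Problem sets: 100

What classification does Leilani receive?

Pass

Oral exam (51) ≤ Presentations (67), so Presentations stays at 67.
Problem sets score 100 ≥ 45: minimum met.
Weighted total:
  Homework 100 × 0.15 = 15
  Oral exam 51 × 0.57 = 29.07
  Presentations 67 × 0.22 = 14.74
  Problem sets 100 × 0.06 = 6
Sum = 64.81
64.81 is ≥ 43 and < 66 → Pass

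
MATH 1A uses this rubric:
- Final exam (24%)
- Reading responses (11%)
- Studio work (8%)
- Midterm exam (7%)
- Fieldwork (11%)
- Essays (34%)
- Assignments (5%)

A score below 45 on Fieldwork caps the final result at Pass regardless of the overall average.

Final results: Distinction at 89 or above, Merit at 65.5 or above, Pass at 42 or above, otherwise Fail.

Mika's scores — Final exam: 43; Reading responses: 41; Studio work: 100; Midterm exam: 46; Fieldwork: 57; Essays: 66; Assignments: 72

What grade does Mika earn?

Pass

Fieldwork score 57 ≥ 45: minimum met.
Weighted total:
  Final exam 43 × 0.24 = 10.32
  Reading responses 41 × 0.11 = 4.51
  Studio work 100 × 0.08 = 8
  Midterm exam 46 × 0.07 = 3.22
  Fieldwork 57 × 0.11 = 6.27
  Essays 66 × 0.34 = 22.44
  Assignments 72 × 0.05 = 3.6
Sum = 58.36
58.36 is ≥ 42 and < 65.5 → Pass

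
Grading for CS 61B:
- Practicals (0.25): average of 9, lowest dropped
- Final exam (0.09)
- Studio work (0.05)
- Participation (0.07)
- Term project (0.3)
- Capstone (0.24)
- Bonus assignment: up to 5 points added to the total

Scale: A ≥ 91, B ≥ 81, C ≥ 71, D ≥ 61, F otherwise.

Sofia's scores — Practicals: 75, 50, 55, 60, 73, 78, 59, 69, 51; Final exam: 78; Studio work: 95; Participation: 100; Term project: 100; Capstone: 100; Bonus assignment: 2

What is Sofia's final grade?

A

Practicals: drop 50 → average of remaining 8 = 520/8 = 65
Weighted total:
  Practicals 65 × 0.25 = 16.25
  Final exam 78 × 0.09 = 7.02
  Studio work 95 × 0.05 = 4.75
  Participation 100 × 0.07 = 7
  Term project 100 × 0.3 = 30
  Capstone 100 × 0.24 = 24
Sum = 89.02
Bonus assignment: 89.02 + 2 = 91.02
91.02 ≥ 91 → A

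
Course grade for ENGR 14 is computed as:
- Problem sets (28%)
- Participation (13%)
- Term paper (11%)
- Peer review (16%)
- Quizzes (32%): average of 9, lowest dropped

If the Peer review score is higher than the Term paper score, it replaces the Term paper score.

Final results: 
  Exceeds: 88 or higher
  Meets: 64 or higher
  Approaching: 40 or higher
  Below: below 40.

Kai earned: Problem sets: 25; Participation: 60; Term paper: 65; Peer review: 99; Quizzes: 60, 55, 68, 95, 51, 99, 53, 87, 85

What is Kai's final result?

Meets

Quizzes: drop 51 → average of remaining 8 = 602/8 = 75.25
Peer review (99) > Term paper (65), so Term paper counts as 99.
Weighted total:
  Problem sets 25 × 0.28 = 7
  Participation 60 × 0.13 = 7.8
  Term paper 99 × 0.11 = 10.89
  Peer review 99 × 0.16 = 15.84
  Quizzes 75.25 × 0.32 = 24.08
Sum = 65.61
65.61 is ≥ 64 and < 88 → Meets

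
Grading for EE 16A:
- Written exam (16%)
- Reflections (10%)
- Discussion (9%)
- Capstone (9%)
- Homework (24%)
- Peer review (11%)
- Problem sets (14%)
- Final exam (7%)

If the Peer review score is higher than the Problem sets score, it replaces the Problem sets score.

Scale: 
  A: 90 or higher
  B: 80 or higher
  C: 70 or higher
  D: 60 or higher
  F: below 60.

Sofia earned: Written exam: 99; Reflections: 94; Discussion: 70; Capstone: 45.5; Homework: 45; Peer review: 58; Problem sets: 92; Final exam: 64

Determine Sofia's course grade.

C

Peer review (58) ≤ Problem sets (92), so Problem sets stays at 92.
Weighted total:
  Written exam 99 × 0.16 = 15.84
  Reflections 94 × 0.1 = 9.4
  Discussion 70 × 0.09 = 6.3
  Capstone 45.5 × 0.09 = 4.095
  Homework 45 × 0.24 = 10.8
  Peer review 58 × 0.11 = 6.38
  Problem sets 92 × 0.14 = 12.88
  Final exam 64 × 0.07 = 4.48
Sum = 70.175
70.175 is ≥ 70 and < 80 → C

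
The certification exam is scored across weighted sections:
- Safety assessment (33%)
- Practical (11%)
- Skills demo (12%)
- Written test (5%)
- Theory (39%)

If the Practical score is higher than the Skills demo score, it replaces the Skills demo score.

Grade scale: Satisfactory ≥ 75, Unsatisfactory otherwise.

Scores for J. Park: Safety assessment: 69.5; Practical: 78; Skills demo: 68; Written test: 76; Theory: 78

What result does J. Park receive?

Satisfactory

Practical (78) > Skills demo (68), so Skills demo counts as 78.
Weighted total:
  Safety assessment 69.5 × 0.33 = 22.935
  Practical 78 × 0.11 = 8.58
  Skills demo 78 × 0.12 = 9.36
  Written test 76 × 0.05 = 3.8
  Theory 78 × 0.39 = 30.42
Sum = 75.095
75.095 ≥ 75 → Satisfactory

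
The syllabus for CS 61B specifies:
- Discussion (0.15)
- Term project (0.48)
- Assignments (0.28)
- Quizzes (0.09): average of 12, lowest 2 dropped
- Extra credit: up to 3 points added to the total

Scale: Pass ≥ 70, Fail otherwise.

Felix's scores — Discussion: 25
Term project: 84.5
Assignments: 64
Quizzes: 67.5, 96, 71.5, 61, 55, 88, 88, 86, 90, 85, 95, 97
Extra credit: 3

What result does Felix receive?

Pass

Quizzes: drop 55, 61 → average of remaining 10 = 864/10 = 86.4
Weighted total:
  Discussion 25 × 0.15 = 3.75
  Term project 84.5 × 0.48 = 40.56
  Assignments 64 × 0.28 = 17.92
  Quizzes 86.4 × 0.09 = 7.776
Sum = 70.006
Extra credit: 70.006 + 3 = 73.006
73.006 ≥ 70 → Pass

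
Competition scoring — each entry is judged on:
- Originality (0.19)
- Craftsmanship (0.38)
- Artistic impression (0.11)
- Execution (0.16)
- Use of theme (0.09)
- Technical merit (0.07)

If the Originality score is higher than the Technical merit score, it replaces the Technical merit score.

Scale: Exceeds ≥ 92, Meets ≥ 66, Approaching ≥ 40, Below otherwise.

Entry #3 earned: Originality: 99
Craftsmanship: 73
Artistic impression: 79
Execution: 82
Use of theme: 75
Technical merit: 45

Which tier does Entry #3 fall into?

Originality (99) > Technical merit (45), so Technical merit counts as 99.
Weighted total:
  Originality 99 × 0.19 = 18.81
  Craftsmanship 73 × 0.38 = 27.74
  Artistic impression 79 × 0.11 = 8.69
  Execution 82 × 0.16 = 13.12
  Use of theme 75 × 0.09 = 6.75
  Technical merit 99 × 0.07 = 6.93
Sum = 82.04
82.04 is ≥ 66 and < 92 → Meets

Meets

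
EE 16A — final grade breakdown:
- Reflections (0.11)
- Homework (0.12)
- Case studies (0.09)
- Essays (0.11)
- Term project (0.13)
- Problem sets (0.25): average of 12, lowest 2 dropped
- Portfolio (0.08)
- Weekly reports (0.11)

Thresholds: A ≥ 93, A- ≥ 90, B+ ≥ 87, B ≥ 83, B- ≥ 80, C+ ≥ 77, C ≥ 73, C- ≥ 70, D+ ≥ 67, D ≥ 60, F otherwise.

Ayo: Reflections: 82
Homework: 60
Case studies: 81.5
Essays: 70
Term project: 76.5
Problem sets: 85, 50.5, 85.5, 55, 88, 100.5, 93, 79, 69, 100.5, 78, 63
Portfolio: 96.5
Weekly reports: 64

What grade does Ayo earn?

Problem sets: drop 50.5, 55 → average of remaining 10 = 841.5/10 = 84.15
Weighted total:
  Reflections 82 × 0.11 = 9.02
  Homework 60 × 0.12 = 7.2
  Case studies 81.5 × 0.09 = 7.335
  Essays 70 × 0.11 = 7.7
  Term project 76.5 × 0.13 = 9.945
  Problem sets 84.15 × 0.25 = 21.0375
  Portfolio 96.5 × 0.08 = 7.72
  Weekly reports 64 × 0.11 = 7.04
Sum = 76.9975
76.9975 is ≥ 73 and < 77 → C

C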